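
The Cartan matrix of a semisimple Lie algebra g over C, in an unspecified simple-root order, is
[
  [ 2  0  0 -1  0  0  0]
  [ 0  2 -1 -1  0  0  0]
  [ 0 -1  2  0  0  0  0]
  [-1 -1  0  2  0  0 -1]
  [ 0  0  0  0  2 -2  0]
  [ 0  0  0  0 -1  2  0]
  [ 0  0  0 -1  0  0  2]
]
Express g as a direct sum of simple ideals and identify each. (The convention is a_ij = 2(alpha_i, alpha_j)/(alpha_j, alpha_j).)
type B_2 + type D_5

The diagram associated to this matrix has two connected components: the simple roots {alpha_5, alpha_6} form a chain of 2 nodes with a double edge at one end; the terminal node there is the unique short simple root (B_2), and {alpha_1, alpha_2, alpha_3, alpha_4, alpha_7} form a chain of 3 nodes with a fork of two nodes at one end (D_5). A semisimple Lie algebra decomposes uniquely as the direct sum of simple ideals, one per connected component of its Dynkin diagram, so g ≅ B_2 ⊕ D_5 (dimension 10 + 45 = 55).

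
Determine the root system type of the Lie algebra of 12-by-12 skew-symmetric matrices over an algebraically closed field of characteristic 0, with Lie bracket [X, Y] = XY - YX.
D6

This is so(12) with 12 even, which has dimension 12(12-1)/2 = 66 and rank 12/2 = 6. In the classification of classical Lie algebras, the orthogonal algebra so(2n) in an even number of variables has type D_n; here n = 6, so the Dynkin diagram is a chain of 4 nodes with a fork of two nodes at one end (D_6). Hence the type is D_6.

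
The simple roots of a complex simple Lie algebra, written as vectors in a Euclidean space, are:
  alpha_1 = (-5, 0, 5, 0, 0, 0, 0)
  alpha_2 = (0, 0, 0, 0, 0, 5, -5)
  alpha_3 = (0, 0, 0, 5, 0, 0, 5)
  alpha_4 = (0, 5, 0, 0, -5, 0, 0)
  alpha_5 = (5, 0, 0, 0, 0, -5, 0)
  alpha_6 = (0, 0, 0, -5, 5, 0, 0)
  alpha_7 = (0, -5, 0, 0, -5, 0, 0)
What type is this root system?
Compute the Cartan integers a_ij = 2(alpha_i, alpha_j)/(alpha_j, alpha_j); the resulting 7x7 Cartan matrix is
[[2, 0, 0, 0, -1, 0, 0], [0, 2, -1, 0, -1, 0, 0], [0, -1, 2, 0, 0, -1, 0], [0, 0, 0, 2, 0, -1, 0], [-1, -1, 0, 0, 2, 0, 0], [0, 0, -1, -1, 0, 2, -1], [0, 0, 0, 0, 0, -1, 2]].
All simple roots have the same length, so the diagram is simply laced. The associated Dynkin diagram is a chain of 5 nodes with a fork of two nodes at one end (D_7), so the type is D_7 (the algebra so(14)).

D_7 (so(14))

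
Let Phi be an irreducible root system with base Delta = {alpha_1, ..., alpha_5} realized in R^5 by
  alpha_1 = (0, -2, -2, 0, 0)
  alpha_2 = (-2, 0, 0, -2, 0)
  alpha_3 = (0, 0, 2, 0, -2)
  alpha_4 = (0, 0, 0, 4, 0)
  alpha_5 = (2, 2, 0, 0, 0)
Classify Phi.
C5

Compute the Cartan integers a_ij = 2(alpha_i, alpha_j)/(alpha_j, alpha_j); the resulting 5x5 Cartan matrix is
[[2, 0, -1, 0, -1], [0, 2, 0, -1, -1], [-1, 0, 2, 0, 0], [0, -2, 0, 2, 0], [-1, -1, 0, 0, 2]].
The roots have two lengths (squared-length ratio 2:1); the short ones are alpha_{1,2,3,5}. The associated Dynkin diagram is a chain of 5 nodes with a double edge at one end; the terminal node there is the unique long simple root (C_5), so the type is C_5 (the algebra sp(10)).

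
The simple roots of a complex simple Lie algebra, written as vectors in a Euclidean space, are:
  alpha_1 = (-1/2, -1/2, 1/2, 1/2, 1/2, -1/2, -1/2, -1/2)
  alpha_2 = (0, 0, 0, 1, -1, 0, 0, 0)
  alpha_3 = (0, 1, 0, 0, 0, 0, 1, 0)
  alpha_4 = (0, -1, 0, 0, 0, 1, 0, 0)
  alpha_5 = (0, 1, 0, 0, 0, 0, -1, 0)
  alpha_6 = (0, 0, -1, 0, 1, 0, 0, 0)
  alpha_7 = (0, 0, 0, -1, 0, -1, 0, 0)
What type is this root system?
Compute the Cartan integers a_ij = 2(alpha_i, alpha_j)/(alpha_j, alpha_j); the resulting 7x7 Cartan matrix is
[[2, 0, -1, 0, 0, 0, 0], [0, 2, 0, 0, 0, -1, -1], [-1, 0, 2, -1, 0, 0, 0], [0, 0, -1, 2, -1, 0, -1], [0, 0, 0, -1, 2, 0, 0], [0, -1, 0, 0, 0, 2, 0], [0, -1, 0, -1, 0, 0, 2]].
All simple roots have the same length, so the diagram is simply laced. The associated Dynkin diagram is a chain of 6 nodes with one extra node attached to the third node from one end (E_7), so the type is E_7.

E_7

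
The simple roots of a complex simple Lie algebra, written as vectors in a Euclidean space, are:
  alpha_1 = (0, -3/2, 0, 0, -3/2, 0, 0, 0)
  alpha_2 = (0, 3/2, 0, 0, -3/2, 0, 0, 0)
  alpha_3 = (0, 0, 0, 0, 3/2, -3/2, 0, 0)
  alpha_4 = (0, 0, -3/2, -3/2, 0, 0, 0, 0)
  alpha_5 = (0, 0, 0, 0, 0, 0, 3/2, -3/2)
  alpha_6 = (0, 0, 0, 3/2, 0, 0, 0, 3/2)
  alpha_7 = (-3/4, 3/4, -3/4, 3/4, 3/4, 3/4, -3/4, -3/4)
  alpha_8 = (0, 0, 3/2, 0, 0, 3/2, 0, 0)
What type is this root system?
E8

Compute the Cartan integers a_ij = 2(alpha_i, alpha_j)/(alpha_j, alpha_j); the resulting 8x8 Cartan matrix is
[[2, 0, -1, 0, 0, 0, -1, 0], [0, 2, -1, 0, 0, 0, 0, 0], [-1, -1, 2, 0, 0, 0, 0, -1], [0, 0, 0, 2, 0, -1, 0, -1], [0, 0, 0, 0, 2, -1, 0, 0], [0, 0, 0, -1, -1, 2, 0, 0], [-1, 0, 0, 0, 0, 0, 2, 0], [0, 0, -1, -1, 0, 0, 0, 2]].
All simple roots have the same length, so the diagram is simply laced. The associated Dynkin diagram is a chain of 7 nodes with one extra node attached to the third node from one end (E_8), so the type is E_8.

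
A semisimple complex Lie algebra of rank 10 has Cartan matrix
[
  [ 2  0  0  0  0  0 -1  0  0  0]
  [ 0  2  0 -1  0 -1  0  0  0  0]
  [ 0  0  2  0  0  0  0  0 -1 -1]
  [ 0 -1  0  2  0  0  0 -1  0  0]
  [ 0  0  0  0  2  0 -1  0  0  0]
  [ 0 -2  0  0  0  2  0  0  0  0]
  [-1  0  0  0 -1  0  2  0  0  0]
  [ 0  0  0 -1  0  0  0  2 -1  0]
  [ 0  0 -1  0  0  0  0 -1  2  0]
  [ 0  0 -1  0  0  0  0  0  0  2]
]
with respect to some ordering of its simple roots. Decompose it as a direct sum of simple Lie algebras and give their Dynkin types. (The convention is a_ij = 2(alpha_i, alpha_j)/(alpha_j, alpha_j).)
The diagram associated to this matrix has two connected components: the simple roots {alpha_1, alpha_5, alpha_7} form a chain of 3 nodes with single edges (A_3), and {alpha_2, alpha_3, alpha_4, alpha_6, alpha_8, alpha_9, alpha_10} form a chain of 7 nodes with a double edge at one end; the terminal node there is the unique long simple root (C_7). A semisimple Lie algebra decomposes uniquely as the direct sum of simple ideals, one per connected component of its Dynkin diagram, so g ≅ A_3 ⊕ C_7 (dimension 15 + 105 = 120).

A_3 ⊕ C_7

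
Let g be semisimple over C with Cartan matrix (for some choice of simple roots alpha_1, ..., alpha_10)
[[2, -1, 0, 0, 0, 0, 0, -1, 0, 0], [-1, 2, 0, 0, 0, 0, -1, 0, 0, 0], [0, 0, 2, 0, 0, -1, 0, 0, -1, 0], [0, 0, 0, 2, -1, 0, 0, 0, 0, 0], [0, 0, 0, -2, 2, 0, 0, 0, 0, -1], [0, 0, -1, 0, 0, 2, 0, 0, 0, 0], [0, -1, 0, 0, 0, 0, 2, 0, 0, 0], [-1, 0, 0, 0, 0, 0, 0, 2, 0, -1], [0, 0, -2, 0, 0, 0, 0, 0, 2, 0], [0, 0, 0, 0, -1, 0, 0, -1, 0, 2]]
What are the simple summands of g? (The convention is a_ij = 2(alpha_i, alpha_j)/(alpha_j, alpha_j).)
B7 ⊕ C3

The diagram associated to this matrix has two connected components: the simple roots {alpha_1, alpha_2, alpha_4, alpha_5, alpha_7, alpha_8, alpha_10} form a chain of 7 nodes with a double edge at one end; the terminal node there is the unique short simple root (B_7), and {alpha_3, alpha_6, alpha_9} form a chain of 3 nodes with a double edge at one end; the terminal node there is the unique long simple root (C_3). A semisimple Lie algebra decomposes uniquely as the direct sum of simple ideals, one per connected component of its Dynkin diagram, so g ≅ B_7 ⊕ C_3 (dimension 105 + 21 = 126).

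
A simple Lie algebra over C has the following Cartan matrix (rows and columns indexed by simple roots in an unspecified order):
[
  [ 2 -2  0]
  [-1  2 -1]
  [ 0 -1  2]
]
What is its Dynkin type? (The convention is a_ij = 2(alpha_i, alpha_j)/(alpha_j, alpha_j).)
The matrix has rank 3 with 2's on the diagonal. Reading the off-diagonal entries as Dynkin edges (a single edge where a_ij = a_ji = -1; a double or triple edge where a_ij * a_ji = 2 or 3), the diagram is a chain of 3 nodes with a double edge at one end; the terminal node there is the unique long simple root (C_3). One simple-root ordering that puts it in standard form is (alpha_3, alpha_2, alpha_1). So the algebra is type C_3, i.e. sp(6).

C_3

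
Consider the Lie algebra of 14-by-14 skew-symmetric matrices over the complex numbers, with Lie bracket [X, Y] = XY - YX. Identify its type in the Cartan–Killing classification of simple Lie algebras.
D7

This is so(14) with 14 even, which has dimension 14(14-1)/2 = 91 and rank 14/2 = 7. In the classification of classical Lie algebras, the orthogonal algebra so(2n) in an even number of variables has type D_n; here n = 7, so the Dynkin diagram is a chain of 5 nodes with a fork of two nodes at one end (D_7). Hence the type is D_7.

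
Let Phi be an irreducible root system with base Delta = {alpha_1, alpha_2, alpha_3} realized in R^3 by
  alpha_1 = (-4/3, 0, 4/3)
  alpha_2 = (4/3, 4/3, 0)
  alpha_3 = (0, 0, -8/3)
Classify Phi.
C_3 (sp(6))

Compute the Cartan integers a_ij = 2(alpha_i, alpha_j)/(alpha_j, alpha_j); the resulting 3x3 Cartan matrix is
[[2, -1, -1], [-1, 2, 0], [-2, 0, 2]].
The roots have two lengths (squared-length ratio 2:1); the short ones are alpha_{1,2}. The associated Dynkin diagram is a chain of 3 nodes with a double edge at one end; the terminal node there is the unique long simple root (C_3), so the type is C_3 (the algebra sp(6)).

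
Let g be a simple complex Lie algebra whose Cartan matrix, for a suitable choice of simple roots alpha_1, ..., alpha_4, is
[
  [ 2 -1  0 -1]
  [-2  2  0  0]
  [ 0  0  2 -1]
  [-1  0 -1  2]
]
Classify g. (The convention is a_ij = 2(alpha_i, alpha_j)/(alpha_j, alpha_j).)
C4

The matrix has rank 4 with 2's on the diagonal. Reading the off-diagonal entries as Dynkin edges (a single edge where a_ij = a_ji = -1; a double or triple edge where a_ij * a_ji = 2 or 3), the diagram is a chain of 4 nodes with a double edge at one end; the terminal node there is the unique long simple root (C_4). One simple-root ordering that puts it in standard form is (alpha_3, alpha_4, alpha_1, alpha_2). So the algebra is type C_4, i.e. sp(8).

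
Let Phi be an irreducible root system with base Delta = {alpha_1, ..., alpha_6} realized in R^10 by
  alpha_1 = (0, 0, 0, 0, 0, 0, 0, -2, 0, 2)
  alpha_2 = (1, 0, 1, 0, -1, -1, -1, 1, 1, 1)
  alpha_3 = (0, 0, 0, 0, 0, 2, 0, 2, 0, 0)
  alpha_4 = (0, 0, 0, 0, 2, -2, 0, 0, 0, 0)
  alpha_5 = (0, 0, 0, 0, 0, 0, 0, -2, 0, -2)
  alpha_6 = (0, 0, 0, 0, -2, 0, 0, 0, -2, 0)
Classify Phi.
Compute the Cartan integers a_ij = 2(alpha_i, alpha_j)/(alpha_j, alpha_j); the resulting 6x6 Cartan matrix is
[[2, 0, -1, 0, 0, 0], [0, 2, 0, 0, -1, 0], [-1, 0, 2, -1, -1, 0], [0, 0, -1, 2, 0, -1], [0, -1, -1, 0, 2, 0], [0, 0, 0, -1, 0, 2]].
All simple roots have the same length, so the diagram is simply laced. The associated Dynkin diagram is a chain of 5 nodes with one extra node attached to the third node from one end (E_6), so the type is E_6.

type E_6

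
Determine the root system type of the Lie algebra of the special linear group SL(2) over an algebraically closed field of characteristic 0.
type A_1

This is sl(2), which has dimension 2^2 - 1 = 3 and rank 2 - 1 = 1 (a Cartan subalgebra is the diagonal traceless matrices). In the classification of classical Lie algebras, the special linear algebra sl(n+1) has type A_n; here n = 1, so the Dynkin diagram is a chain of 1 nodes with single edges (A_1). Hence the type is A_1.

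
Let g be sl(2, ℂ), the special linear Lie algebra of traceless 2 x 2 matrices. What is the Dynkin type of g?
A_1

This is sl(2), which has dimension 2^2 - 1 = 3 and rank 2 - 1 = 1 (a Cartan subalgebra is the diagonal traceless matrices). In the classification of classical Lie algebras, the special linear algebra sl(n+1) has type A_n; here n = 1, so the Dynkin diagram is a chain of 1 nodes with single edges (A_1). Hence the type is A_1.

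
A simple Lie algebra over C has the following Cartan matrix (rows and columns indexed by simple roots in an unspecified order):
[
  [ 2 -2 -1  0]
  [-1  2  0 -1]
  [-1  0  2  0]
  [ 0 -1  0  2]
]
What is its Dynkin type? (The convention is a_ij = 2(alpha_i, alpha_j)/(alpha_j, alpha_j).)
F_4

The matrix has rank 4 with 2's on the diagonal. Reading the off-diagonal entries as Dynkin edges (a single edge where a_ij = a_ji = -1; a double or triple edge where a_ij * a_ji = 2 or 3), the diagram is a chain of 4 nodes with a double edge between the middle two (F_4). One simple-root ordering that puts it in standard form is (alpha_3, alpha_1, alpha_2, alpha_4). So the algebra is type F_4.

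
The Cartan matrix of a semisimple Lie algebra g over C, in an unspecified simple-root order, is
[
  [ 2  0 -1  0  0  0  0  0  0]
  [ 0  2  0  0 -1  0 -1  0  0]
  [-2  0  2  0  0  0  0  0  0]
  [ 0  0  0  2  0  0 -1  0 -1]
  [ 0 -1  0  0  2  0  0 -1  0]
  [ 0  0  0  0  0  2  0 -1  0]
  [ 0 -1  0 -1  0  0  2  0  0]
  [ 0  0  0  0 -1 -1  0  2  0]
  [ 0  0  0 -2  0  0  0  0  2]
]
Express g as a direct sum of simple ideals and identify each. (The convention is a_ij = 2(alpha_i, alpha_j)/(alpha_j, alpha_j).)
The diagram associated to this matrix has two connected components: the simple roots {alpha_1, alpha_3} form a chain of 2 nodes with a double edge at one end; the terminal node there is the unique short simple root (B_2), and {alpha_2, alpha_4, alpha_5, alpha_6, alpha_7, alpha_8, alpha_9} form a chain of 7 nodes with a double edge at one end; the terminal node there is the unique long simple root (C_7). A semisimple Lie algebra decomposes uniquely as the direct sum of simple ideals, one per connected component of its Dynkin diagram, so g ≅ B_2 ⊕ C_7 (dimension 10 + 105 = 115).

B_2 (so(5)) + C_7 (sp(14))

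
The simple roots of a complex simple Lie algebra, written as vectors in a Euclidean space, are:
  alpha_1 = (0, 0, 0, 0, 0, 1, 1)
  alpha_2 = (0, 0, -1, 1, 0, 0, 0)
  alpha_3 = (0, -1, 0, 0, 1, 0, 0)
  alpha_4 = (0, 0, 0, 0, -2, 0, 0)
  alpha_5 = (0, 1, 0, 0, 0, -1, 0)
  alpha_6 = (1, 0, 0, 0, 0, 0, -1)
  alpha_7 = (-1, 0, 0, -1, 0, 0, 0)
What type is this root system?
C7

Compute the Cartan integers a_ij = 2(alpha_i, alpha_j)/(alpha_j, alpha_j); the resulting 7x7 Cartan matrix is
[[2, 0, 0, 0, -1, -1, 0], [0, 2, 0, 0, 0, 0, -1], [0, 0, 2, -1, -1, 0, 0], [0, 0, -2, 2, 0, 0, 0], [-1, 0, -1, 0, 2, 0, 0], [-1, 0, 0, 0, 0, 2, -1], [0, -1, 0, 0, 0, -1, 2]].
The roots have two lengths (squared-length ratio 2:1); the short ones are alpha_{1,2,3,5,6,7}. The associated Dynkin diagram is a chain of 7 nodes with a double edge at one end; the terminal node there is the unique long simple root (C_7), so the type is C_7 (the algebra sp(14)).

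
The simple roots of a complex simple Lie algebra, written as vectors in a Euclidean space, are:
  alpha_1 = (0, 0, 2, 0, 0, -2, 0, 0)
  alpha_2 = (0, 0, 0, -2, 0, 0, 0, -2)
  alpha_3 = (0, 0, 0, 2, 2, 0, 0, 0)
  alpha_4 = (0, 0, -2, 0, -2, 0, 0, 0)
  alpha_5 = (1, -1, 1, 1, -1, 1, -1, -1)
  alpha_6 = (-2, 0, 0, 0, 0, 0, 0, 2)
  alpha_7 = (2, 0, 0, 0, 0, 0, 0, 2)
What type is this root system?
Compute the Cartan integers a_ij = 2(alpha_i, alpha_j)/(alpha_j, alpha_j); the resulting 7x7 Cartan matrix is
[[2, 0, 0, -1, 0, 0, 0], [0, 2, -1, 0, 0, -1, -1], [0, -1, 2, -1, 0, 0, 0], [-1, 0, -1, 2, 0, 0, 0], [0, 0, 0, 0, 2, -1, 0], [0, -1, 0, 0, -1, 2, 0], [0, -1, 0, 0, 0, 0, 2]].
All simple roots have the same length, so the diagram is simply laced. The associated Dynkin diagram is a chain of 6 nodes with one extra node attached to the third node from one end (E_7), so the type is E_7.

E7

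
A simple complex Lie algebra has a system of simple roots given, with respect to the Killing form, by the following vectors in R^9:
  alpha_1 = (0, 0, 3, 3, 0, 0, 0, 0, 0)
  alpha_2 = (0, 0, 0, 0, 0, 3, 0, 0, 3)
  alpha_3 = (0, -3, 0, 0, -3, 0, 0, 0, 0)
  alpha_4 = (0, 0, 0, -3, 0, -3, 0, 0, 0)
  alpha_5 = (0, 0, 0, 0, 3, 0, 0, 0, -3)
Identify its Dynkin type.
Compute the Cartan integers a_ij = 2(alpha_i, alpha_j)/(alpha_j, alpha_j); the resulting 5x5 Cartan matrix is
[[2, 0, 0, -1, 0], [0, 2, 0, -1, -1], [0, 0, 2, 0, -1], [-1, -1, 0, 2, 0], [0, -1, -1, 0, 2]].
All simple roots have the same length, so the diagram is simply laced. The associated Dynkin diagram is a chain of 5 nodes with single edges (A_5), so the type is A_5 (the algebra sl(6)).

type A_5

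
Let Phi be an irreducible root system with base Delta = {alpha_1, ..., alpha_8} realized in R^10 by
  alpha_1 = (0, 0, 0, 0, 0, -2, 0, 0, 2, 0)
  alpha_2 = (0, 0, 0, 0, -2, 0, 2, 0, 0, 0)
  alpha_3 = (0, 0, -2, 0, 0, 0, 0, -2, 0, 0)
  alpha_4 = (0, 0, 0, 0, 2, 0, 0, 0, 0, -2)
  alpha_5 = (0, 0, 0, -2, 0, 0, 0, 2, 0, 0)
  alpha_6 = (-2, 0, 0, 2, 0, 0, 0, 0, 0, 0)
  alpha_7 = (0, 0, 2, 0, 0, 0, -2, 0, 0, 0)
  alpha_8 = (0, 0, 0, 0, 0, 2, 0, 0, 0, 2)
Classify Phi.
Compute the Cartan integers a_ij = 2(alpha_i, alpha_j)/(alpha_j, alpha_j); the resulting 8x8 Cartan matrix is
[[2, 0, 0, 0, 0, 0, 0, -1], [0, 2, 0, -1, 0, 0, -1, 0], [0, 0, 2, 0, -1, 0, -1, 0], [0, -1, 0, 2, 0, 0, 0, -1], [0, 0, -1, 0, 2, -1, 0, 0], [0, 0, 0, 0, -1, 2, 0, 0], [0, -1, -1, 0, 0, 0, 2, 0], [-1, 0, 0, -1, 0, 0, 0, 2]].
All simple roots have the same length, so the diagram is simply laced. The associated Dynkin diagram is a chain of 8 nodes with single edges (A_8), so the type is A_8 (the algebra sl(9)).

A_8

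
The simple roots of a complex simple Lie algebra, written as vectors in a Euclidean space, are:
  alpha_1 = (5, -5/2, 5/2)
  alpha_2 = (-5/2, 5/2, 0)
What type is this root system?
G_2

Compute the Cartan integers a_ij = 2(alpha_i, alpha_j)/(alpha_j, alpha_j); the resulting 2x2 Cartan matrix is
[[2, -3], [-1, 2]].
The roots have two lengths (squared-length ratio 3:1); the short ones are alpha_{2}. The associated Dynkin diagram is two nodes joined by a triple edge (G_2), so the type is G_2.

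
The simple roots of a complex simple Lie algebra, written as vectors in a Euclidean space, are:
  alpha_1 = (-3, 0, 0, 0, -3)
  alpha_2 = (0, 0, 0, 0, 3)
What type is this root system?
Compute the Cartan integers a_ij = 2(alpha_i, alpha_j)/(alpha_j, alpha_j); the resulting 2x2 Cartan matrix is
[[2, -2], [-1, 2]].
The roots have two lengths (squared-length ratio 2:1); the short ones are alpha_{2}. The associated Dynkin diagram is a chain of 2 nodes with a double edge at one end; the terminal node there is the unique short simple root (B_2), so the type is B_2 (the algebra so(5)).

B_2 (so(5))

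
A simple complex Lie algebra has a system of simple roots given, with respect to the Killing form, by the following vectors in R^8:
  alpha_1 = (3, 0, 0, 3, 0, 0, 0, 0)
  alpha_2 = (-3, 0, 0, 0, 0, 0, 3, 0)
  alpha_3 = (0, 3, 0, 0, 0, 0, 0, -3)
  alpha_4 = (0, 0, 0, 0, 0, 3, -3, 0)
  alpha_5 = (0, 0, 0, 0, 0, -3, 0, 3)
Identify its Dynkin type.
type A_5

Compute the Cartan integers a_ij = 2(alpha_i, alpha_j)/(alpha_j, alpha_j); the resulting 5x5 Cartan matrix is
[[2, -1, 0, 0, 0], [-1, 2, 0, -1, 0], [0, 0, 2, 0, -1], [0, -1, 0, 2, -1], [0, 0, -1, -1, 2]].
All simple roots have the same length, so the diagram is simply laced. The associated Dynkin diagram is a chain of 5 nodes with single edges (A_5), so the type is A_5 (the algebra sl(6)).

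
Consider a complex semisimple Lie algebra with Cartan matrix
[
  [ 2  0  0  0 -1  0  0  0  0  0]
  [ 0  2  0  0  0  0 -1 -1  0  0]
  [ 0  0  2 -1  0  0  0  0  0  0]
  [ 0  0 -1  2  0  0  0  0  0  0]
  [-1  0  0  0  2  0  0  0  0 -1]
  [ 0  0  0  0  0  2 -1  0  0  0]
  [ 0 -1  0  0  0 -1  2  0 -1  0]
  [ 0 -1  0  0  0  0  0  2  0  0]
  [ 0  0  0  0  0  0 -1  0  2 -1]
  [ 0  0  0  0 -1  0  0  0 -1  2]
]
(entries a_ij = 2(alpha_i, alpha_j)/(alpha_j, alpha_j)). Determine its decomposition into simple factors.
A2 + E8

The diagram associated to this matrix has two connected components: the simple roots {alpha_3, alpha_4} form a chain of 2 nodes with single edges (A_2), and {alpha_1, alpha_2, alpha_5, alpha_6, alpha_7, alpha_8, alpha_9, alpha_10} form a chain of 7 nodes with one extra node attached to the third node from one end (E_8). A semisimple Lie algebra decomposes uniquely as the direct sum of simple ideals, one per connected component of its Dynkin diagram, so g ≅ A_2 ⊕ E_8 (dimension 8 + 248 = 256).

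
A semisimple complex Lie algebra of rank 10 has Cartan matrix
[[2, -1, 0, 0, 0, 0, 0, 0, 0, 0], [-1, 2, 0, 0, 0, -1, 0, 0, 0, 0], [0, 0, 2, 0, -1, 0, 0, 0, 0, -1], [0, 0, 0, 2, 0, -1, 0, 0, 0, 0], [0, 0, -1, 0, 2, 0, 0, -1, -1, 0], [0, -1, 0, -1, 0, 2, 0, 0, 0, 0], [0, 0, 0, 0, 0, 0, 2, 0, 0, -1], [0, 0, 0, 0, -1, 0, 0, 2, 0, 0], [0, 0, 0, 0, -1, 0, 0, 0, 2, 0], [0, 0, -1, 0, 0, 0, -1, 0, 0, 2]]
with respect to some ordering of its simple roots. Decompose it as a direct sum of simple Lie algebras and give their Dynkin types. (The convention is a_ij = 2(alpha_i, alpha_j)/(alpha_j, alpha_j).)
A_4 ⊕ D_6

The diagram associated to this matrix has two connected components: the simple roots {alpha_1, alpha_2, alpha_4, alpha_6} form a chain of 4 nodes with single edges (A_4), and {alpha_3, alpha_5, alpha_7, alpha_8, alpha_9, alpha_10} form a chain of 4 nodes with a fork of two nodes at one end (D_6). A semisimple Lie algebra decomposes uniquely as the direct sum of simple ideals, one per connected component of its Dynkin diagram, so g ≅ A_4 ⊕ D_6 (dimension 24 + 66 = 90).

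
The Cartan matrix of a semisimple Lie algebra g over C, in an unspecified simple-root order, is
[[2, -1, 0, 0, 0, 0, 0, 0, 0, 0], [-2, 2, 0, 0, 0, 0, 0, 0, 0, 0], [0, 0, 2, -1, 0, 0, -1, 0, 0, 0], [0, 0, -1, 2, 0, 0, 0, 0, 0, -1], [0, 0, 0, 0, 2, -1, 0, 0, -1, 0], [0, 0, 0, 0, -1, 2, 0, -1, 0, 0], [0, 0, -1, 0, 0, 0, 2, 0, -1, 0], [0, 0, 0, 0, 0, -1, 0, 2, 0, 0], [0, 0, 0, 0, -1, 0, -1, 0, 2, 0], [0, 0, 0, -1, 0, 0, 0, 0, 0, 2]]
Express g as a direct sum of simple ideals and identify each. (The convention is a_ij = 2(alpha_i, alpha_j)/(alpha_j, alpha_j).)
A_8 (sl(9)) ⊕ B_2 (so(5))

The diagram associated to this matrix has two connected components: the simple roots {alpha_3, alpha_4, alpha_5, alpha_6, alpha_7, alpha_8, alpha_9, alpha_10} form a chain of 8 nodes with single edges (A_8), and {alpha_1, alpha_2} form a chain of 2 nodes with a double edge at one end; the terminal node there is the unique short simple root (B_2). A semisimple Lie algebra decomposes uniquely as the direct sum of simple ideals, one per connected component of its Dynkin diagram, so g ≅ A_8 ⊕ B_2 (dimension 80 + 10 = 90).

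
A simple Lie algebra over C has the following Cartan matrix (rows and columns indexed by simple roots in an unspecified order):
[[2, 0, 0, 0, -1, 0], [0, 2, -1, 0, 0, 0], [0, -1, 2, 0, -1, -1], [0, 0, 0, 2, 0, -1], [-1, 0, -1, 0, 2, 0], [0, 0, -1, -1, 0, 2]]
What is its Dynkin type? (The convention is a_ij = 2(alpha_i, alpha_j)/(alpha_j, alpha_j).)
E_6

The matrix has rank 6 with 2's on the diagonal. Reading the off-diagonal entries as Dynkin edges (a single edge where a_ij = a_ji = -1; a double or triple edge where a_ij * a_ji = 2 or 3), the diagram is a chain of 5 nodes with one extra node attached to the third node from one end (E_6). One simple-root ordering that puts it in standard form is (alpha_4, alpha_2, alpha_6, alpha_3, alpha_5, alpha_1). So the algebra is type E_6.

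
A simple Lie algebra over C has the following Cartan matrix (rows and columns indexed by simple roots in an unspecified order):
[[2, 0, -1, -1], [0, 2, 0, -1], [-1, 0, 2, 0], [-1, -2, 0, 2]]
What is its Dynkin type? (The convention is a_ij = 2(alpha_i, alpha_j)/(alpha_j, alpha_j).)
The matrix has rank 4 with 2's on the diagonal. Reading the off-diagonal entries as Dynkin edges (a single edge where a_ij = a_ji = -1; a double or triple edge where a_ij * a_ji = 2 or 3), the diagram is a chain of 4 nodes with a double edge at one end; the terminal node there is the unique short simple root (B_4). One simple-root ordering that puts it in standard form is (alpha_3, alpha_1, alpha_4, alpha_2). So the algebra is type B_4, i.e. so(9).

type B_4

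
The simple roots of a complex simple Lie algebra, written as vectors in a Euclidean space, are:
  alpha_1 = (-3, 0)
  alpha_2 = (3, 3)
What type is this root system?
B_2 (so(5))

Compute the Cartan integers a_ij = 2(alpha_i, alpha_j)/(alpha_j, alpha_j); the resulting 2x2 Cartan matrix is
[[2, -1], [-2, 2]].
The roots have two lengths (squared-length ratio 2:1); the short ones are alpha_{1}. The associated Dynkin diagram is a chain of 2 nodes with a double edge at one end; the terminal node there is the unique short simple root (B_2), so the type is B_2 (the algebra so(5)).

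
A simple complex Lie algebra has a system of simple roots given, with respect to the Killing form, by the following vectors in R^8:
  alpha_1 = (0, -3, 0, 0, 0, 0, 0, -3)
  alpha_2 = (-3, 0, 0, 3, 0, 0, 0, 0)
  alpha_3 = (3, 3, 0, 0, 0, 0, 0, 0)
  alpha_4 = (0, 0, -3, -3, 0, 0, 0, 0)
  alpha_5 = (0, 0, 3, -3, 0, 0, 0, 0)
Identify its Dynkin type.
D5

Compute the Cartan integers a_ij = 2(alpha_i, alpha_j)/(alpha_j, alpha_j); the resulting 5x5 Cartan matrix is
[[2, 0, -1, 0, 0], [0, 2, -1, -1, -1], [-1, -1, 2, 0, 0], [0, -1, 0, 2, 0], [0, -1, 0, 0, 2]].
All simple roots have the same length, so the diagram is simply laced. The associated Dynkin diagram is a chain of 3 nodes with a fork of two nodes at one end (D_5), so the type is D_5 (the algebra so(10)).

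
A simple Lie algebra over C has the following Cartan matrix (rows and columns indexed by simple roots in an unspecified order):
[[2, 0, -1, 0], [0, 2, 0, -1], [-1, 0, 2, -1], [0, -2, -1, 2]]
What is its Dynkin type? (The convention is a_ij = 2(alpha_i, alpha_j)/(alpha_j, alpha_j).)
The matrix has rank 4 with 2's on the diagonal. Reading the off-diagonal entries as Dynkin edges (a single edge where a_ij = a_ji = -1; a double or triple edge where a_ij * a_ji = 2 or 3), the diagram is a chain of 4 nodes with a double edge at one end; the terminal node there is the unique short simple root (B_4). One simple-root ordering that puts it in standard form is (alpha_1, alpha_3, alpha_4, alpha_2). So the algebra is type B_4, i.e. so(9).

B_4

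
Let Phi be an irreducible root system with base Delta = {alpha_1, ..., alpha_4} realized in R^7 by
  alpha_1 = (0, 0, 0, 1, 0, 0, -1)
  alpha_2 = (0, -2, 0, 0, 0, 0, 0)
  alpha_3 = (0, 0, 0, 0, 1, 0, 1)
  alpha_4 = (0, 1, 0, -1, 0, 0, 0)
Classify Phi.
Compute the Cartan integers a_ij = 2(alpha_i, alpha_j)/(alpha_j, alpha_j); the resulting 4x4 Cartan matrix is
[[2, 0, -1, -1], [0, 2, 0, -2], [-1, 0, 2, 0], [-1, -1, 0, 2]].
The roots have two lengths (squared-length ratio 2:1); the short ones are alpha_{1,3,4}. The associated Dynkin diagram is a chain of 4 nodes with a double edge at one end; the terminal node there is the unique long simple root (C_4), so the type is C_4 (the algebra sp(8)).

C_4 (sp(8))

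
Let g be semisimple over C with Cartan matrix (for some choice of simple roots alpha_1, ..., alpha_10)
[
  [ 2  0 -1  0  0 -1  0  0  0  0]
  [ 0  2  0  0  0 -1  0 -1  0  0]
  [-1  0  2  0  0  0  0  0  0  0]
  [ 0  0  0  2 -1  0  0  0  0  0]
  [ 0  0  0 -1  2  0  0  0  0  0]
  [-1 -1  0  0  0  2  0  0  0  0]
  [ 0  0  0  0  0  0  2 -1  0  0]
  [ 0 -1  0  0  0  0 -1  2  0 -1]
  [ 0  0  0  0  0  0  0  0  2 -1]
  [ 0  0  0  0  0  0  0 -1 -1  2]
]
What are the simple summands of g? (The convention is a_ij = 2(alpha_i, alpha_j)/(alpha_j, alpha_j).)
The diagram associated to this matrix has two connected components: the simple roots {alpha_4, alpha_5} form a chain of 2 nodes with single edges (A_2), and {alpha_1, alpha_2, alpha_3, alpha_6, alpha_7, alpha_8, alpha_9, alpha_10} form a chain of 7 nodes with one extra node attached to the third node from one end (E_8). A semisimple Lie algebra decomposes uniquely as the direct sum of simple ideals, one per connected component of its Dynkin diagram, so g ≅ A_2 ⊕ E_8 (dimension 8 + 248 = 256).

A2 ⊕ E8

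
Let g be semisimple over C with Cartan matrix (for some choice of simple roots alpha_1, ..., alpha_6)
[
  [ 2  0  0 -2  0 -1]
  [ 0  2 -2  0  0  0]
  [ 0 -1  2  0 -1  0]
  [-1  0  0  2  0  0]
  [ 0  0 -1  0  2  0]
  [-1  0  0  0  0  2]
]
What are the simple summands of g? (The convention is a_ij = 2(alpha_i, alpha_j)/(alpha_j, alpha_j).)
The diagram associated to this matrix has two connected components: the simple roots {alpha_1, alpha_4, alpha_6} form a chain of 3 nodes with a double edge at one end; the terminal node there is the unique short simple root (B_3), and {alpha_2, alpha_3, alpha_5} form a chain of 3 nodes with a double edge at one end; the terminal node there is the unique long simple root (C_3). A semisimple Lie algebra decomposes uniquely as the direct sum of simple ideals, one per connected component of its Dynkin diagram, so g ≅ B_3 ⊕ C_3 (dimension 21 + 21 = 42).

B_3 + C_3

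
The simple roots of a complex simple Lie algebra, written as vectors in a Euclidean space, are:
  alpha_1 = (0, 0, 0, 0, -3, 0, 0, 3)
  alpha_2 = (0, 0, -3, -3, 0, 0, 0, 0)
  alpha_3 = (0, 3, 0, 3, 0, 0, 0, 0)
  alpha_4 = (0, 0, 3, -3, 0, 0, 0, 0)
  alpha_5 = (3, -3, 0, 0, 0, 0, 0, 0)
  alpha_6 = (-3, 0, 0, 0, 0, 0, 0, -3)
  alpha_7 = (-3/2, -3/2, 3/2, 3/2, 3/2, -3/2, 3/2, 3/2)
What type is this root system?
Compute the Cartan integers a_ij = 2(alpha_i, alpha_j)/(alpha_j, alpha_j); the resulting 7x7 Cartan matrix is
[[2, 0, 0, 0, 0, -1, 0], [0, 2, -1, 0, 0, 0, -1], [0, -1, 2, -1, -1, 0, 0], [0, 0, -1, 2, 0, 0, 0], [0, 0, -1, 0, 2, -1, 0], [-1, 0, 0, 0, -1, 2, 0], [0, -1, 0, 0, 0, 0, 2]].
All simple roots have the same length, so the diagram is simply laced. The associated Dynkin diagram is a chain of 6 nodes with one extra node attached to the third node from one end (E_7), so the type is E_7.

E_7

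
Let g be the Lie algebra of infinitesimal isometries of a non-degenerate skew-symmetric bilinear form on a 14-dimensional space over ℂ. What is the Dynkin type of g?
C_7

This is sp(14), which has dimension 14(14+1)/2 = 105 and rank 14/2 = 7. In the classification of classical Lie algebras, the symplectic algebra sp(2n) has type C_n; here n = 7, so the Dynkin diagram is a chain of 7 nodes with a double edge at one end; the terminal node there is the unique long simple root (C_7). Hence the type is C_7.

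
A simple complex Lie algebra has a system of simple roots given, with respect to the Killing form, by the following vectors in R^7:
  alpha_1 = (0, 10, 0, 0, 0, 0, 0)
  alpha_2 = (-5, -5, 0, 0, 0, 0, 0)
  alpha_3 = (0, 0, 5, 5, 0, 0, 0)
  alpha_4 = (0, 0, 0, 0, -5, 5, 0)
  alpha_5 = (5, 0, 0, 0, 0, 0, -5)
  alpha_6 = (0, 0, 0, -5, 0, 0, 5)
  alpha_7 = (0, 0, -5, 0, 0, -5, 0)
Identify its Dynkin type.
C_7

Compute the Cartan integers a_ij = 2(alpha_i, alpha_j)/(alpha_j, alpha_j); the resulting 7x7 Cartan matrix is
[[2, -2, 0, 0, 0, 0, 0], [-1, 2, 0, 0, -1, 0, 0], [0, 0, 2, 0, 0, -1, -1], [0, 0, 0, 2, 0, 0, -1], [0, -1, 0, 0, 2, -1, 0], [0, 0, -1, 0, -1, 2, 0], [0, 0, -1, -1, 0, 0, 2]].
The roots have two lengths (squared-length ratio 2:1); the short ones are alpha_{2,3,4,5,6,7}. The associated Dynkin diagram is a chain of 7 nodes with a double edge at one end; the terminal node there is the unique long simple root (C_7), so the type is C_7 (the algebra sp(14)).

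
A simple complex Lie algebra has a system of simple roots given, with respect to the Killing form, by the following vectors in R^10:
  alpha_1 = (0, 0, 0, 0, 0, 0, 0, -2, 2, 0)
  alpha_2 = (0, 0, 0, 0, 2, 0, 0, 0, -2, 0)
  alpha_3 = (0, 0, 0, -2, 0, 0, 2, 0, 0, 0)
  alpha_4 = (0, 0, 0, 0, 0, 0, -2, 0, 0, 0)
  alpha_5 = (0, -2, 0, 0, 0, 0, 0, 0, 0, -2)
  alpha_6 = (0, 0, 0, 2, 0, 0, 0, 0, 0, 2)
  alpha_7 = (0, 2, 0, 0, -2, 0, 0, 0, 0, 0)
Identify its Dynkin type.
Compute the Cartan integers a_ij = 2(alpha_i, alpha_j)/(alpha_j, alpha_j); the resulting 7x7 Cartan matrix is
[[2, -1, 0, 0, 0, 0, 0], [-1, 2, 0, 0, 0, 0, -1], [0, 0, 2, -2, 0, -1, 0], [0, 0, -1, 2, 0, 0, 0], [0, 0, 0, 0, 2, -1, -1], [0, 0, -1, 0, -1, 2, 0], [0, -1, 0, 0, -1, 0, 2]].
The roots have two lengths (squared-length ratio 2:1); the short ones are alpha_{4}. The associated Dynkin diagram is a chain of 7 nodes with a double edge at one end; the terminal node there is the unique short simple root (B_7), so the type is B_7 (the algebra so(15)).

B_7 (so(15))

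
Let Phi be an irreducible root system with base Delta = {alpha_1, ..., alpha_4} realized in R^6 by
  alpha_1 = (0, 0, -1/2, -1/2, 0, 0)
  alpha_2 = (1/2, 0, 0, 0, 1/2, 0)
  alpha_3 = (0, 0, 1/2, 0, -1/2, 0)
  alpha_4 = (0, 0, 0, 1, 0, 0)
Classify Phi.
Compute the Cartan integers a_ij = 2(alpha_i, alpha_j)/(alpha_j, alpha_j); the resulting 4x4 Cartan matrix is
[[2, 0, -1, -1], [0, 2, -1, 0], [-1, -1, 2, 0], [-2, 0, 0, 2]].
The roots have two lengths (squared-length ratio 2:1); the short ones are alpha_{1,2,3}. The associated Dynkin diagram is a chain of 4 nodes with a double edge at one end; the terminal node there is the unique long simple root (C_4), so the type is C_4 (the algebra sp(8)).

C_4 (sp(8))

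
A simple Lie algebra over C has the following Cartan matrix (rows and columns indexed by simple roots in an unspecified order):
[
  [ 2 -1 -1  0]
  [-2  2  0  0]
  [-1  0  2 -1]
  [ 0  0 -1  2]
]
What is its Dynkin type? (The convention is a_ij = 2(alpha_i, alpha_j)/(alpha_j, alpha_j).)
C_4 (sp(8))

The matrix has rank 4 with 2's on the diagonal. Reading the off-diagonal entries as Dynkin edges (a single edge where a_ij = a_ji = -1; a double or triple edge where a_ij * a_ji = 2 or 3), the diagram is a chain of 4 nodes with a double edge at one end; the terminal node there is the unique long simple root (C_4). One simple-root ordering that puts it in standard form is (alpha_4, alpha_3, alpha_1, alpha_2). So the algebra is type C_4, i.e. sp(8).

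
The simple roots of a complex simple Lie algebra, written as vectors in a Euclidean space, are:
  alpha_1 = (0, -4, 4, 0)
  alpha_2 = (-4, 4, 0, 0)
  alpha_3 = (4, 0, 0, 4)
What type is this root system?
Compute the Cartan integers a_ij = 2(alpha_i, alpha_j)/(alpha_j, alpha_j); the resulting 3x3 Cartan matrix is
[[2, -1, 0], [-1, 2, -1], [0, -1, 2]].
All simple roots have the same length, so the diagram is simply laced. The associated Dynkin diagram is a chain of 3 nodes with single edges (A_3), so the type is A_3 (the algebra sl(4)).

A_3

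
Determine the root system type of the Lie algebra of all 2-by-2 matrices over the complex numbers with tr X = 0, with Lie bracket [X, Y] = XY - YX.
This is sl(2), which has dimension 2^2 - 1 = 3 and rank 2 - 1 = 1 (a Cartan subalgebra is the diagonal traceless matrices). In the classification of classical Lie algebras, the special linear algebra sl(n+1) has type A_n; here n = 1, so the Dynkin diagram is a chain of 1 nodes with single edges (A_1). Hence the type is A_1.

type A_1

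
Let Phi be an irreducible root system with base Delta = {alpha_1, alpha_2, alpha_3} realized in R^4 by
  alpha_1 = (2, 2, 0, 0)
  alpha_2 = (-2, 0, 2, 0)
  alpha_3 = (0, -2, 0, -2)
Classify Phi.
Compute the Cartan integers a_ij = 2(alpha_i, alpha_j)/(alpha_j, alpha_j); the resulting 3x3 Cartan matrix is
[[2, -1, -1], [-1, 2, 0], [-1, 0, 2]].
All simple roots have the same length, so the diagram is simply laced. The associated Dynkin diagram is a chain of 3 nodes with single edges (A_3), so the type is A_3 (the algebra sl(4)).

A_3 (sl(4))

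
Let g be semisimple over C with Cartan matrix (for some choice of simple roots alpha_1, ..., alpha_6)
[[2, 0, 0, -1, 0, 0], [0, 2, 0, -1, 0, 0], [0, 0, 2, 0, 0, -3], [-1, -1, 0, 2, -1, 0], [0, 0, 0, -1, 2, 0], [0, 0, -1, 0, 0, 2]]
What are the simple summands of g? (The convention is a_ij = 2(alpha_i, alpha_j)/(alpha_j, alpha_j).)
The diagram associated to this matrix has two connected components: the simple roots {alpha_1, alpha_2, alpha_4, alpha_5} form a chain of 2 nodes with a fork of two nodes at one end (D_4), and {alpha_3, alpha_6} form two nodes joined by a triple edge (G_2). A semisimple Lie algebra decomposes uniquely as the direct sum of simple ideals, one per connected component of its Dynkin diagram, so g ≅ D_4 ⊕ G_2 (dimension 28 + 14 = 42).

D4 + G2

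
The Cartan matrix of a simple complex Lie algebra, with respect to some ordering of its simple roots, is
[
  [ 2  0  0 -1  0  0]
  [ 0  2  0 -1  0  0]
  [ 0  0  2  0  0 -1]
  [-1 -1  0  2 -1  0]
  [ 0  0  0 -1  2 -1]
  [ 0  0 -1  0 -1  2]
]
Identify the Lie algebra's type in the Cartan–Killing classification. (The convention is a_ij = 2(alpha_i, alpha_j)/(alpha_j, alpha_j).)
The matrix has rank 6 with 2's on the diagonal. Reading the off-diagonal entries as Dynkin edges (a single edge where a_ij = a_ji = -1; a double or triple edge where a_ij * a_ji = 2 or 3), the diagram is a chain of 4 nodes with a fork of two nodes at one end (D_6). One simple-root ordering that puts it in standard form is (alpha_3, alpha_6, alpha_5, alpha_4, alpha_2, alpha_1). So the algebra is type D_6, i.e. so(12).

D_6 (so(12))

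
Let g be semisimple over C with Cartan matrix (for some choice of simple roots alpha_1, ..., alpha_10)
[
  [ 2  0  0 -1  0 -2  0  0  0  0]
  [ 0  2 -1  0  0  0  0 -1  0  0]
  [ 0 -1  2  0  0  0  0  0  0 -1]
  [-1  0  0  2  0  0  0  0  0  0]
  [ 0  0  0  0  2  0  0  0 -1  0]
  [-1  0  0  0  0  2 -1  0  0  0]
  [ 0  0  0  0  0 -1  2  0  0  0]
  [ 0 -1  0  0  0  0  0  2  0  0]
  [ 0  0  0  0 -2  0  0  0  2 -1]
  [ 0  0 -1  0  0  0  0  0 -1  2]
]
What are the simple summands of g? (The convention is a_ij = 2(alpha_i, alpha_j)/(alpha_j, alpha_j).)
The diagram associated to this matrix has two connected components: the simple roots {alpha_2, alpha_3, alpha_5, alpha_8, alpha_9, alpha_10} form a chain of 6 nodes with a double edge at one end; the terminal node there is the unique short simple root (B_6), and {alpha_1, alpha_4, alpha_6, alpha_7} form a chain of 4 nodes with a double edge between the middle two (F_4). A semisimple Lie algebra decomposes uniquely as the direct sum of simple ideals, one per connected component of its Dynkin diagram, so g ≅ B_6 ⊕ F_4 (dimension 78 + 52 = 130).

type B_6 ⊕ type F_4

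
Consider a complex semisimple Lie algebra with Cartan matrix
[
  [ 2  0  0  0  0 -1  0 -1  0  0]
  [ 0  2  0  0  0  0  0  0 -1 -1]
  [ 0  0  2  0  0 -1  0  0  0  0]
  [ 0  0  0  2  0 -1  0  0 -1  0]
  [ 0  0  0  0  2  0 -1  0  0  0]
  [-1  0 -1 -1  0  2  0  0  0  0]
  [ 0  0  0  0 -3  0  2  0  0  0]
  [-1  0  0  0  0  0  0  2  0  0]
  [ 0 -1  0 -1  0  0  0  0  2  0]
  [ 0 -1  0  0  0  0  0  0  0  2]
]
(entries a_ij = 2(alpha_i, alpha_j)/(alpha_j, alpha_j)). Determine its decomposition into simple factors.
E_8 + G_2

The diagram associated to this matrix has two connected components: the simple roots {alpha_1, alpha_2, alpha_3, alpha_4, alpha_6, alpha_8, alpha_9, alpha_10} form a chain of 7 nodes with one extra node attached to the third node from one end (E_8), and {alpha_5, alpha_7} form two nodes joined by a triple edge (G_2). A semisimple Lie algebra decomposes uniquely as the direct sum of simple ideals, one per connected component of its Dynkin diagram, so g ≅ E_8 ⊕ G_2 (dimension 248 + 14 = 262).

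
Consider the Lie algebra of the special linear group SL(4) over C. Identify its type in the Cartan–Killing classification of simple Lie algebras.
type A_3

This is sl(4), which has dimension 4^2 - 1 = 15 and rank 4 - 1 = 3 (a Cartan subalgebra is the diagonal traceless matrices). In the classification of classical Lie algebras, the special linear algebra sl(n+1) has type A_n; here n = 3, so the Dynkin diagram is a chain of 3 nodes with single edges (A_3). Hence the type is A_3.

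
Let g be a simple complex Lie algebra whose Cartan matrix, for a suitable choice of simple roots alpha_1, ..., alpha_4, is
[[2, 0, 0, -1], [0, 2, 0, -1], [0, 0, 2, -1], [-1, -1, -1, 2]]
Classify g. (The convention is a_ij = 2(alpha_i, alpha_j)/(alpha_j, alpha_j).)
D4

The matrix has rank 4 with 2's on the diagonal. Reading the off-diagonal entries as Dynkin edges (a single edge where a_ij = a_ji = -1; a double or triple edge where a_ij * a_ji = 2 or 3), the diagram is a chain of 2 nodes with a fork of two nodes at one end (D_4). One simple-root ordering that puts it in standard form is (alpha_1, alpha_4, alpha_3, alpha_2). So the algebra is type D_4, i.e. so(8).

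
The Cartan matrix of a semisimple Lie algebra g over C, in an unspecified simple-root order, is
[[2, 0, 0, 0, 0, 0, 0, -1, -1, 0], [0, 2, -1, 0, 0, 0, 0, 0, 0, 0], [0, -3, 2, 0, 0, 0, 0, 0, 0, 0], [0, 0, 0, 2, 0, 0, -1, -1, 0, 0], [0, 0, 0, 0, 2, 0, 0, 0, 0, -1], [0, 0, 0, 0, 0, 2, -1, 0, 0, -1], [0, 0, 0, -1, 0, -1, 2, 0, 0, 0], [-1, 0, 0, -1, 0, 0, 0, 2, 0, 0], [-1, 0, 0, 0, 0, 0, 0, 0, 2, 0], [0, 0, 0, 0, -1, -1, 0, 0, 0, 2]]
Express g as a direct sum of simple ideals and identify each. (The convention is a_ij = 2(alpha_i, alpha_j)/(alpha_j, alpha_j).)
The diagram associated to this matrix has two connected components: the simple roots {alpha_1, alpha_4, alpha_5, alpha_6, alpha_7, alpha_8, alpha_9, alpha_10} form a chain of 8 nodes with single edges (A_8), and {alpha_2, alpha_3} form two nodes joined by a triple edge (G_2). A semisimple Lie algebra decomposes uniquely as the direct sum of simple ideals, one per connected component of its Dynkin diagram, so g ≅ A_8 ⊕ G_2 (dimension 80 + 14 = 94).

A8 ⊕ G2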